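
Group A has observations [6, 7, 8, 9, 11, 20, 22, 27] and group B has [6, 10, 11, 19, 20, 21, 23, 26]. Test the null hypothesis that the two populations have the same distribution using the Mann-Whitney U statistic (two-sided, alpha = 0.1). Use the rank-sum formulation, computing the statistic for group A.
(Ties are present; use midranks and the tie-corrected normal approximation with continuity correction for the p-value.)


Step 1: Combine and sort all 16 observations; assign midranks.
sorted (value, group): (6,X), (6,Y), (7,X), (8,X), (9,X), (10,Y), (11,X), (11,Y), (19,Y), (20,X), (20,Y), (21,Y), (22,X), (23,Y), (26,Y), (27,X)
ranks: 6->1.5, 6->1.5, 7->3, 8->4, 9->5, 10->6, 11->7.5, 11->7.5, 19->9, 20->10.5, 20->10.5, 21->12, 22->13, 23->14, 26->15, 27->16
Step 2: Rank sum for X: R1 = 1.5 + 3 + 4 + 5 + 7.5 + 10.5 + 13 + 16 = 60.5.
Step 3: U_X = R1 - n1(n1+1)/2 = 60.5 - 8*9/2 = 60.5 - 36 = 24.5.
       U_Y = n1*n2 - U_X = 64 - 24.5 = 39.5.
Step 4: Ties are present, so use the tie-corrected normal approximation (with continuity correction) for the p-value.
Step 5: p-value = 0.461260; compare to alpha = 0.1. fail to reject H0.

U_X = 24.5, p = 0.461260, fail to reject H0 at alpha = 0.1.


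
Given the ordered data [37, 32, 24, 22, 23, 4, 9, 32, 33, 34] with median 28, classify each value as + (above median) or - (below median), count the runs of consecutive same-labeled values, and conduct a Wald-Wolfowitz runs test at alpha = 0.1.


Step 1: Compute median = 28; label A = above, B = below.
Labels in order: AABBBBBAAA  (n_A = 5, n_B = 5)
Step 2: Count runs R = 3.
Step 3: Under H0 (random ordering), E[R] = 2*n_A*n_B/(n_A+n_B) + 1 = 2*5*5/10 + 1 = 6.0000.
        Var[R] = 2*n_A*n_B*(2*n_A*n_B - n_A - n_B) / ((n_A+n_B)^2 * (n_A+n_B-1)) = 2000/900 = 2.2222.
        SD[R] = 1.4907.
Step 4: Continuity-corrected z = (R + 0.5 - E[R]) / SD[R] = (3 + 0.5 - 6.0000) / 1.4907 = -1.6771.
Step 5: Two-sided p-value via normal approximation = 2*(1 - Phi(|z|)) = 0.093533.
Step 6: alpha = 0.1. reject H0.

R = 3, z = -1.6771, p = 0.093533, reject H0.


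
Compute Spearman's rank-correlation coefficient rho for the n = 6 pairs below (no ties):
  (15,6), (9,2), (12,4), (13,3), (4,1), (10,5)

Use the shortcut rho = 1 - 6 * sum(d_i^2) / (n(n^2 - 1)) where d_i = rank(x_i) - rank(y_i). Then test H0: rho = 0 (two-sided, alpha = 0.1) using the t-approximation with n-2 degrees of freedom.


Step 1: Rank x and y separately (midranks; no ties here).
rank(x): 15->6, 9->2, 12->4, 13->5, 4->1, 10->3
rank(y): 6->6, 2->2, 4->4, 3->3, 1->1, 5->5
Step 2: d_i = R_x(i) - R_y(i); compute d_i^2.
  (6-6)^2=0, (2-2)^2=0, (4-4)^2=0, (5-3)^2=4, (1-1)^2=0, (3-5)^2=4
sum(d^2) = 8.
Step 3: rho = 1 - 6*8 / (6*(6^2 - 1)) = 1 - 48/210 = 0.771429.
Step 4: Under H0, t = rho * sqrt((n-2)/(1-rho^2)) = 2.4247 ~ t(4).
Step 5: Two-sided p-value from the t-distribution with 4 df = 0.072397.
Step 6: alpha = 0.1. reject H0.

rho = 0.7714, p = 0.072397, reject H0 at alpha = 0.1.


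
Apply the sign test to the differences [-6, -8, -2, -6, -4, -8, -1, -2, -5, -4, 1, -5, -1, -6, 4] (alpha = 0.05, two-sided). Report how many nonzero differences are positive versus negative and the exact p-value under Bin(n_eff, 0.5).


Step 1: Discard zero differences. Original n = 15; n_eff = number of nonzero differences = 15.
Nonzero differences (with sign): -6, -8, -2, -6, -4, -8, -1, -2, -5, -4, +1, -5, -1, -6, +4
Step 2: Count signs: positive = 2, negative = 13.
Step 3: Under H0: P(positive) = 0.5, so the number of positives S ~ Bin(15, 0.5).
Step 4: Two-sided exact p-value = sum of Bin(15,0.5) probabilities at or below the observed probability = 0.007385.
Step 5: alpha = 0.05. reject H0.

n_eff = 15, pos = 2, neg = 13, p = 0.007385, reject H0.


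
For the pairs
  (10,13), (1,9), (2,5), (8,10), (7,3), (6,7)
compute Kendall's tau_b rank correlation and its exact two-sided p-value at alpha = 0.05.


Step 1: Enumerate the 15 unordered pairs (i,j) with i<j and classify each by sign(x_j-x_i) * sign(y_j-y_i).
  (1,2):dx=-9,dy=-4->C; (1,3):dx=-8,dy=-8->C; (1,4):dx=-2,dy=-3->C; (1,5):dx=-3,dy=-10->C
  (1,6):dx=-4,dy=-6->C; (2,3):dx=+1,dy=-4->D; (2,4):dx=+7,dy=+1->C; (2,5):dx=+6,dy=-6->D
  (2,6):dx=+5,dy=-2->D; (3,4):dx=+6,dy=+5->C; (3,5):dx=+5,dy=-2->D; (3,6):dx=+4,dy=+2->C
  (4,5):dx=-1,dy=-7->C; (4,6):dx=-2,dy=-3->C; (5,6):dx=-1,dy=+4->D
Step 2: C = 10, D = 5, total pairs = 15.
Step 3: tau = (C - D)/(n(n-1)/2) = (10 - 5)/15 = 0.333333.
Step 4: Exact two-sided p-value (enumerate n! = 720 permutations of y under H0): p = 0.469444.
Step 5: alpha = 0.05. fail to reject H0.

tau_b = 0.3333 (C=10, D=5), p = 0.469444, fail to reject H0.


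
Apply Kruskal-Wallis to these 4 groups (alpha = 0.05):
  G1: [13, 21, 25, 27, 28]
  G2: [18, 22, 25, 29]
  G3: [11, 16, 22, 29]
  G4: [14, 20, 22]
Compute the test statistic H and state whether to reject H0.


Step 1: Combine all N = 16 observations and assign midranks.
sorted (value, group, rank): (11,G3,1), (13,G1,2), (14,G4,3), (16,G3,4), (18,G2,5), (20,G4,6), (21,G1,7), (22,G2,9), (22,G3,9), (22,G4,9), (25,G1,11.5), (25,G2,11.5), (27,G1,13), (28,G1,14), (29,G2,15.5), (29,G3,15.5)
Step 2: Sum ranks within each group.
R_1 = 47.5 (n_1 = 5)
R_2 = 41 (n_2 = 4)
R_3 = 29.5 (n_3 = 4)
R_4 = 18 (n_4 = 3)
Step 3: H = 12/(N(N+1)) * sum(R_i^2/n_i) - 3(N+1)
     = 12/(16*17) * (47.5^2/5 + 41^2/4 + 29.5^2/4 + 18^2/3) - 3*17
     = 0.044118 * 1197.06 - 51
     = 1.811581.
Step 4: Ties present; correction factor C = 1 - 36/(16^3 - 16) = 0.991176. Corrected H = 1.811581 / 0.991176 = 1.827708.
Step 5: Under H0, H ~ chi^2(3); p-value = 0.608924.
Step 6: alpha = 0.05. fail to reject H0.

H = 1.8277, df = 3, p = 0.608924, fail to reject H0.


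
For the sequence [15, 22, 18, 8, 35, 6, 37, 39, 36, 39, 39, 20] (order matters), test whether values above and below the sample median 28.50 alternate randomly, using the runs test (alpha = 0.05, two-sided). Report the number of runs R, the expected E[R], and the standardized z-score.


Step 1: Compute median = 28.50; label A = above, B = below.
Labels in order: BBBBABAAAAAB  (n_A = 6, n_B = 6)
Step 2: Count runs R = 5.
Step 3: Under H0 (random ordering), E[R] = 2*n_A*n_B/(n_A+n_B) + 1 = 2*6*6/12 + 1 = 7.0000.
        Var[R] = 2*n_A*n_B*(2*n_A*n_B - n_A - n_B) / ((n_A+n_B)^2 * (n_A+n_B-1)) = 4320/1584 = 2.7273.
        SD[R] = 1.6514.
Step 4: Continuity-corrected z = (R + 0.5 - E[R]) / SD[R] = (5 + 0.5 - 7.0000) / 1.6514 = -0.9083.
Step 5: Two-sided p-value via normal approximation = 2*(1 - Phi(|z|)) = 0.363722.
Step 6: alpha = 0.05. fail to reject H0.

R = 5, z = -0.9083, p = 0.363722, fail to reject H0.


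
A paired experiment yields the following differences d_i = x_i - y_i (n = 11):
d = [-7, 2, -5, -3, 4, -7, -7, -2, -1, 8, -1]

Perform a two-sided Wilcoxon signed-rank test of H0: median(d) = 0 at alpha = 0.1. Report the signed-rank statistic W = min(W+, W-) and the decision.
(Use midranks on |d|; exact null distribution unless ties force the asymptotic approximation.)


Step 1: Drop any zero differences (none here) and take |d_i|.
|d| = [7, 2, 5, 3, 4, 7, 7, 2, 1, 8, 1]
Step 2: Midrank |d_i| (ties get averaged ranks).
ranks: |7|->9, |2|->3.5, |5|->7, |3|->5, |4|->6, |7|->9, |7|->9, |2|->3.5, |1|->1.5, |8|->11, |1|->1.5
Step 3: Attach original signs; sum ranks with positive sign and with negative sign.
W+ = 3.5 + 6 + 11 = 20.5
W- = 9 + 7 + 5 + 9 + 9 + 3.5 + 1.5 + 1.5 = 45.5
(Check: W+ + W- = 66 should equal n(n+1)/2 = 66.)
Step 4: Test statistic W = min(W+, W-) = 20.5.
Step 5: Ties in |d|, so use the tie-corrected normal approximation.
        E[W] = n(n+1)/4 = 11*12/4 = 33.
        Tie groups: |d|=1 (t=2), |d|=2 (t=2), |d|=7 (t=3); sum(t^3 - t) = 36.
        Var[W] = n(n+1)(2n+1)/24 - sum(t^3-t)/48 = 3036/24 - 36/48 = 125.75.
        z = (W - E[W]) / sqrt(Var[W]) = (20.5 - 33) / 11.2138 = -1.1147.
        Two-sided p = 2*Phi(z) = 0.264981.
Step 6: alpha = 0.1. fail to reject H0.

W+ = 20.5, W- = 45.5, W = min = 20.5, p = 0.264981, fail to reject H0.


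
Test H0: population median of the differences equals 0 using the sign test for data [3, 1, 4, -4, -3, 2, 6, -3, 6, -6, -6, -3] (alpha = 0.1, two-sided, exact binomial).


Step 1: Discard zero differences. Original n = 12; n_eff = number of nonzero differences = 12.
Nonzero differences (with sign): +3, +1, +4, -4, -3, +2, +6, -3, +6, -6, -6, -3
Step 2: Count signs: positive = 6, negative = 6.
Step 3: Under H0: P(positive) = 0.5, so the number of positives S ~ Bin(12, 0.5).
Step 4: Two-sided exact p-value = sum of Bin(12,0.5) probabilities at or below the observed probability = 1.000000.
Step 5: alpha = 0.1. fail to reject H0.

n_eff = 12, pos = 6, neg = 6, p = 1.000000, fail to reject H0.


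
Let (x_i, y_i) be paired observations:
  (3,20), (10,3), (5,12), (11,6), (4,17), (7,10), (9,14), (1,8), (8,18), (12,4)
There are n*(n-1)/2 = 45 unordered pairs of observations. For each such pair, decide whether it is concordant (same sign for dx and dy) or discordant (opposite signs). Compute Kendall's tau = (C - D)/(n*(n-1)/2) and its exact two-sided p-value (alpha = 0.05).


Step 1: Enumerate the 45 unordered pairs (i,j) with i<j and classify each by sign(x_j-x_i) * sign(y_j-y_i).
  (1,2):dx=+7,dy=-17->D; (1,3):dx=+2,dy=-8->D; (1,4):dx=+8,dy=-14->D; (1,5):dx=+1,dy=-3->D
  (1,6):dx=+4,dy=-10->D; (1,7):dx=+6,dy=-6->D; (1,8):dx=-2,dy=-12->C; (1,9):dx=+5,dy=-2->D
  (1,10):dx=+9,dy=-16->D; (2,3):dx=-5,dy=+9->D; (2,4):dx=+1,dy=+3->C; (2,5):dx=-6,dy=+14->D
  (2,6):dx=-3,dy=+7->D; (2,7):dx=-1,dy=+11->D; (2,8):dx=-9,dy=+5->D; (2,9):dx=-2,dy=+15->D
  (2,10):dx=+2,dy=+1->C; (3,4):dx=+6,dy=-6->D; (3,5):dx=-1,dy=+5->D; (3,6):dx=+2,dy=-2->D
  (3,7):dx=+4,dy=+2->C; (3,8):dx=-4,dy=-4->C; (3,9):dx=+3,dy=+6->C; (3,10):dx=+7,dy=-8->D
  (4,5):dx=-7,dy=+11->D; (4,6):dx=-4,dy=+4->D; (4,7):dx=-2,dy=+8->D; (4,8):dx=-10,dy=+2->D
  (4,9):dx=-3,dy=+12->D; (4,10):dx=+1,dy=-2->D; (5,6):dx=+3,dy=-7->D; (5,7):dx=+5,dy=-3->D
  (5,8):dx=-3,dy=-9->C; (5,9):dx=+4,dy=+1->C; (5,10):dx=+8,dy=-13->D; (6,7):dx=+2,dy=+4->C
  (6,8):dx=-6,dy=-2->C; (6,9):dx=+1,dy=+8->C; (6,10):dx=+5,dy=-6->D; (7,8):dx=-8,dy=-6->C
  (7,9):dx=-1,dy=+4->D; (7,10):dx=+3,dy=-10->D; (8,9):dx=+7,dy=+10->C; (8,10):dx=+11,dy=-4->D
  (9,10):dx=+4,dy=-14->D
Step 2: C = 13, D = 32, total pairs = 45.
Step 3: tau = (C - D)/(n(n-1)/2) = (13 - 32)/45 = -0.422222.
Step 4: Exact two-sided p-value (enumerate n! = 3628800 permutations of y under H0): p = 0.108313.
Step 5: alpha = 0.05. fail to reject H0.

tau_b = -0.4222 (C=13, D=32), p = 0.108313, fail to reject H0.


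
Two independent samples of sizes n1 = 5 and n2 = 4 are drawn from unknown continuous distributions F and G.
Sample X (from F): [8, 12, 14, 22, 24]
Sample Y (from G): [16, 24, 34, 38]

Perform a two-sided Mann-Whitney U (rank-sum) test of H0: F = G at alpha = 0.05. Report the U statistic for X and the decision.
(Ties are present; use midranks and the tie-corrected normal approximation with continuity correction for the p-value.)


Step 1: Combine and sort all 9 observations; assign midranks.
sorted (value, group): (8,X), (12,X), (14,X), (16,Y), (22,X), (24,X), (24,Y), (34,Y), (38,Y)
ranks: 8->1, 12->2, 14->3, 16->4, 22->5, 24->6.5, 24->6.5, 34->8, 38->9
Step 2: Rank sum for X: R1 = 1 + 2 + 3 + 5 + 6.5 = 17.5.
Step 3: U_X = R1 - n1(n1+1)/2 = 17.5 - 5*6/2 = 17.5 - 15 = 2.5.
       U_Y = n1*n2 - U_X = 20 - 2.5 = 17.5.
Step 4: Ties are present, so use the tie-corrected normal approximation (with continuity correction) for the p-value.
Step 5: p-value = 0.085100; compare to alpha = 0.05. fail to reject H0.

U_X = 2.5, p = 0.085100, fail to reject H0 at alpha = 0.05.


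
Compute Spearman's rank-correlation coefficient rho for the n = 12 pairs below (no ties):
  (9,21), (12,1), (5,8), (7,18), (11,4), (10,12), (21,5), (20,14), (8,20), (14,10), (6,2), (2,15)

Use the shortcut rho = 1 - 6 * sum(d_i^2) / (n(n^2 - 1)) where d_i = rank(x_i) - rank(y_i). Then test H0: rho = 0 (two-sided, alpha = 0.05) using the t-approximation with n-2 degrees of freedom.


Step 1: Rank x and y separately (midranks; no ties here).
rank(x): 9->6, 12->9, 5->2, 7->4, 11->8, 10->7, 21->12, 20->11, 8->5, 14->10, 6->3, 2->1
rank(y): 21->12, 1->1, 8->5, 18->10, 4->3, 12->7, 5->4, 14->8, 20->11, 10->6, 2->2, 15->9
Step 2: d_i = R_x(i) - R_y(i); compute d_i^2.
  (6-12)^2=36, (9-1)^2=64, (2-5)^2=9, (4-10)^2=36, (8-3)^2=25, (7-7)^2=0, (12-4)^2=64, (11-8)^2=9, (5-11)^2=36, (10-6)^2=16, (3-2)^2=1, (1-9)^2=64
sum(d^2) = 360.
Step 3: rho = 1 - 6*360 / (12*(12^2 - 1)) = 1 - 2160/1716 = -0.258741.
Step 4: Under H0, t = rho * sqrt((n-2)/(1-rho^2)) = -0.8471 ~ t(10).
Step 5: Two-sided p-value from the t-distribution with 10 df = 0.416775.
Step 6: alpha = 0.05. fail to reject H0.

rho = -0.2587, p = 0.416775, fail to reject H0 at alpha = 0.05.


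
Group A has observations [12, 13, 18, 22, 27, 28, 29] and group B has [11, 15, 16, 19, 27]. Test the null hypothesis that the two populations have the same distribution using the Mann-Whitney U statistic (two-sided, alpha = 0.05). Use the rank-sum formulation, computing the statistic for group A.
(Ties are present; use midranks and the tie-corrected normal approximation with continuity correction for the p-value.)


Step 1: Combine and sort all 12 observations; assign midranks.
sorted (value, group): (11,Y), (12,X), (13,X), (15,Y), (16,Y), (18,X), (19,Y), (22,X), (27,X), (27,Y), (28,X), (29,X)
ranks: 11->1, 12->2, 13->3, 15->4, 16->5, 18->6, 19->7, 22->8, 27->9.5, 27->9.5, 28->11, 29->12
Step 2: Rank sum for X: R1 = 2 + 3 + 6 + 8 + 9.5 + 11 + 12 = 51.5.
Step 3: U_X = R1 - n1(n1+1)/2 = 51.5 - 7*8/2 = 51.5 - 28 = 23.5.
       U_Y = n1*n2 - U_X = 35 - 23.5 = 11.5.
Step 4: Ties are present, so use the tie-corrected normal approximation (with continuity correction) for the p-value.
Step 5: p-value = 0.370914; compare to alpha = 0.05. fail to reject H0.

U_X = 23.5, p = 0.370914, fail to reject H0 at alpha = 0.05.


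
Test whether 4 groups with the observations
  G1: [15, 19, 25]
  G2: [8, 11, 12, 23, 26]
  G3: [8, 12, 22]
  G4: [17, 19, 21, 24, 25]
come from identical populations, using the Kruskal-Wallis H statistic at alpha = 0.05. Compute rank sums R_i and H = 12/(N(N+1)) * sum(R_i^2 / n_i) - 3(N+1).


Step 1: Combine all N = 16 observations and assign midranks.
sorted (value, group, rank): (8,G2,1.5), (8,G3,1.5), (11,G2,3), (12,G2,4.5), (12,G3,4.5), (15,G1,6), (17,G4,7), (19,G1,8.5), (19,G4,8.5), (21,G4,10), (22,G3,11), (23,G2,12), (24,G4,13), (25,G1,14.5), (25,G4,14.5), (26,G2,16)
Step 2: Sum ranks within each group.
R_1 = 29 (n_1 = 3)
R_2 = 37 (n_2 = 5)
R_3 = 17 (n_3 = 3)
R_4 = 53 (n_4 = 5)
Step 3: H = 12/(N(N+1)) * sum(R_i^2/n_i) - 3(N+1)
     = 12/(16*17) * (29^2/3 + 37^2/5 + 17^2/3 + 53^2/5) - 3*17
     = 0.044118 * 1212.27 - 51
     = 2.482353.
Step 4: Ties present; correction factor C = 1 - 24/(16^3 - 16) = 0.994118. Corrected H = 2.482353 / 0.994118 = 2.497041.
Step 5: Under H0, H ~ chi^2(3); p-value = 0.475826.
Step 6: alpha = 0.05. fail to reject H0.

H = 2.4970, df = 3, p = 0.475826, fail to reject H0.


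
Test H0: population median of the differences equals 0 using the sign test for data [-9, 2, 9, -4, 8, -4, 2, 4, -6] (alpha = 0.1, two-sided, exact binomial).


Step 1: Discard zero differences. Original n = 9; n_eff = number of nonzero differences = 9.
Nonzero differences (with sign): -9, +2, +9, -4, +8, -4, +2, +4, -6
Step 2: Count signs: positive = 5, negative = 4.
Step 3: Under H0: P(positive) = 0.5, so the number of positives S ~ Bin(9, 0.5).
Step 4: Two-sided exact p-value = sum of Bin(9,0.5) probabilities at or below the observed probability = 1.000000.
Step 5: alpha = 0.1. fail to reject H0.

n_eff = 9, pos = 5, neg = 4, p = 1.000000, fail to reject H0.


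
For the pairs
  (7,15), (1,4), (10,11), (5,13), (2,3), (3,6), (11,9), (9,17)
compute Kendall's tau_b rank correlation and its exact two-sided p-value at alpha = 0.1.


Step 1: Enumerate the 28 unordered pairs (i,j) with i<j and classify each by sign(x_j-x_i) * sign(y_j-y_i).
  (1,2):dx=-6,dy=-11->C; (1,3):dx=+3,dy=-4->D; (1,4):dx=-2,dy=-2->C; (1,5):dx=-5,dy=-12->C
  (1,6):dx=-4,dy=-9->C; (1,7):dx=+4,dy=-6->D; (1,8):dx=+2,dy=+2->C; (2,3):dx=+9,dy=+7->C
  (2,4):dx=+4,dy=+9->C; (2,5):dx=+1,dy=-1->D; (2,6):dx=+2,dy=+2->C; (2,7):dx=+10,dy=+5->C
  (2,8):dx=+8,dy=+13->C; (3,4):dx=-5,dy=+2->D; (3,5):dx=-8,dy=-8->C; (3,6):dx=-7,dy=-5->C
  (3,7):dx=+1,dy=-2->D; (3,8):dx=-1,dy=+6->D; (4,5):dx=-3,dy=-10->C; (4,6):dx=-2,dy=-7->C
  (4,7):dx=+6,dy=-4->D; (4,8):dx=+4,dy=+4->C; (5,6):dx=+1,dy=+3->C; (5,7):dx=+9,dy=+6->C
  (5,8):dx=+7,dy=+14->C; (6,7):dx=+8,dy=+3->C; (6,8):dx=+6,dy=+11->C; (7,8):dx=-2,dy=+8->D
Step 2: C = 20, D = 8, total pairs = 28.
Step 3: tau = (C - D)/(n(n-1)/2) = (20 - 8)/28 = 0.428571.
Step 4: Exact two-sided p-value (enumerate n! = 40320 permutations of y under H0): p = 0.178869.
Step 5: alpha = 0.1. fail to reject H0.

tau_b = 0.4286 (C=20, D=8), p = 0.178869, fail to reject H0.


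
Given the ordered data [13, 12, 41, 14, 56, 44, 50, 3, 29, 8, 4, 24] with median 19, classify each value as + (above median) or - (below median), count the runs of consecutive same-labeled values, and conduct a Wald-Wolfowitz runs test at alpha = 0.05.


Step 1: Compute median = 19; label A = above, B = below.
Labels in order: BBABAAABABBA  (n_A = 6, n_B = 6)
Step 2: Count runs R = 8.
Step 3: Under H0 (random ordering), E[R] = 2*n_A*n_B/(n_A+n_B) + 1 = 2*6*6/12 + 1 = 7.0000.
        Var[R] = 2*n_A*n_B*(2*n_A*n_B - n_A - n_B) / ((n_A+n_B)^2 * (n_A+n_B-1)) = 4320/1584 = 2.7273.
        SD[R] = 1.6514.
Step 4: Continuity-corrected z = (R - 0.5 - E[R]) / SD[R] = (8 - 0.5 - 7.0000) / 1.6514 = 0.3028.
Step 5: Two-sided p-value via normal approximation = 2*(1 - Phi(|z|)) = 0.762069.
Step 6: alpha = 0.05. fail to reject H0.

R = 8, z = 0.3028, p = 0.762069, fail to reject H0.


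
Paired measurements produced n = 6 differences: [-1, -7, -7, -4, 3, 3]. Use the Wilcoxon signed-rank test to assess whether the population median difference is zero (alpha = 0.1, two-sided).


Step 1: Drop any zero differences (none here) and take |d_i|.
|d| = [1, 7, 7, 4, 3, 3]
Step 2: Midrank |d_i| (ties get averaged ranks).
ranks: |1|->1, |7|->5.5, |7|->5.5, |4|->4, |3|->2.5, |3|->2.5
Step 3: Attach original signs; sum ranks with positive sign and with negative sign.
W+ = 2.5 + 2.5 = 5
W- = 1 + 5.5 + 5.5 + 4 = 16
(Check: W+ + W- = 21 should equal n(n+1)/2 = 21.)
Step 4: Test statistic W = min(W+, W-) = 5.
Step 5: Ties in |d|, so use the tie-corrected normal approximation.
        E[W] = n(n+1)/4 = 6*7/4 = 10.5.
        Tie groups: |d|=3 (t=2), |d|=7 (t=2); sum(t^3 - t) = 12.
        Var[W] = n(n+1)(2n+1)/24 - sum(t^3-t)/48 = 546/24 - 12/48 = 22.5.
        z = (W - E[W]) / sqrt(Var[W]) = (5 - 10.5) / 4.7434 = -1.1595.
        Two-sided p = 2*Phi(z) = 0.246252.
Step 6: alpha = 0.1. fail to reject H0.

W+ = 5, W- = 16, W = min = 5, p = 0.246252, fail to reject H0.


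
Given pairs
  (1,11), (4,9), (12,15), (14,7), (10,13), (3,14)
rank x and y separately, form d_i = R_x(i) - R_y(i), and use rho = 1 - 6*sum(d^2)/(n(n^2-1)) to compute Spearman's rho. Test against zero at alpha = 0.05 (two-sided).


Step 1: Rank x and y separately (midranks; no ties here).
rank(x): 1->1, 4->3, 12->5, 14->6, 10->4, 3->2
rank(y): 11->3, 9->2, 15->6, 7->1, 13->4, 14->5
Step 2: d_i = R_x(i) - R_y(i); compute d_i^2.
  (1-3)^2=4, (3-2)^2=1, (5-6)^2=1, (6-1)^2=25, (4-4)^2=0, (2-5)^2=9
sum(d^2) = 40.
Step 3: rho = 1 - 6*40 / (6*(6^2 - 1)) = 1 - 240/210 = -0.142857.
Step 4: Under H0, t = rho * sqrt((n-2)/(1-rho^2)) = -0.2887 ~ t(4).
Step 5: Two-sided p-value from the t-distribution with 4 df = 0.787172.
Step 6: alpha = 0.05. fail to reject H0.

rho = -0.1429, p = 0.787172, fail to reject H0 at alpha = 0.05.


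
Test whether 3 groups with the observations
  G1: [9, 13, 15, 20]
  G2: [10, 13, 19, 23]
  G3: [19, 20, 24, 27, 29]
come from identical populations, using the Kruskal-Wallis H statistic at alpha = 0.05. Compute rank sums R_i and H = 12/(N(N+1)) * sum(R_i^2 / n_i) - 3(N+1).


Step 1: Combine all N = 13 observations and assign midranks.
sorted (value, group, rank): (9,G1,1), (10,G2,2), (13,G1,3.5), (13,G2,3.5), (15,G1,5), (19,G2,6.5), (19,G3,6.5), (20,G1,8.5), (20,G3,8.5), (23,G2,10), (24,G3,11), (27,G3,12), (29,G3,13)
Step 2: Sum ranks within each group.
R_1 = 18 (n_1 = 4)
R_2 = 22 (n_2 = 4)
R_3 = 51 (n_3 = 5)
Step 3: H = 12/(N(N+1)) * sum(R_i^2/n_i) - 3(N+1)
     = 12/(13*14) * (18^2/4 + 22^2/4 + 51^2/5) - 3*14
     = 0.065934 * 722.2 - 42
     = 5.617582.
Step 4: Ties present; correction factor C = 1 - 18/(13^3 - 13) = 0.991758. Corrected H = 5.617582 / 0.991758 = 5.664266.
Step 5: Under H0, H ~ chi^2(2); p-value = 0.058887.
Step 6: alpha = 0.05. fail to reject H0.

H = 5.6643, df = 2, p = 0.058887, fail to reject H0.


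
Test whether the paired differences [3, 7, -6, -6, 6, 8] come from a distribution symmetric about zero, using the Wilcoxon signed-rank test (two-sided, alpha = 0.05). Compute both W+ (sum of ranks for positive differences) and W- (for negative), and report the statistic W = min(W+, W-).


Step 1: Drop any zero differences (none here) and take |d_i|.
|d| = [3, 7, 6, 6, 6, 8]
Step 2: Midrank |d_i| (ties get averaged ranks).
ranks: |3|->1, |7|->5, |6|->3, |6|->3, |6|->3, |8|->6
Step 3: Attach original signs; sum ranks with positive sign and with negative sign.
W+ = 1 + 5 + 3 + 6 = 15
W- = 3 + 3 = 6
(Check: W+ + W- = 21 should equal n(n+1)/2 = 21.)
Step 4: Test statistic W = min(W+, W-) = 6.
Step 5: Ties in |d|, so use the tie-corrected normal approximation.
        E[W] = n(n+1)/4 = 6*7/4 = 10.5.
        Tie groups: |d|=6 (t=3); sum(t^3 - t) = 24.
        Var[W] = n(n+1)(2n+1)/24 - sum(t^3-t)/48 = 546/24 - 24/48 = 22.25.
        z = (W - E[W]) / sqrt(Var[W]) = (6 - 10.5) / 4.7170 = -0.9540.
        Two-sided p = 2*Phi(z) = 0.340085.
Step 6: alpha = 0.05. fail to reject H0.

W+ = 15, W- = 6, W = min = 6, p = 0.340085, fail to reject H0.


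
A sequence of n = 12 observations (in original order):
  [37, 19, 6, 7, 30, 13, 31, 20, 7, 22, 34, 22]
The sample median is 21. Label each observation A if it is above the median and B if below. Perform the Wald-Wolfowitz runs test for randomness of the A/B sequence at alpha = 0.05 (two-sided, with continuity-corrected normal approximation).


Step 1: Compute median = 21; label A = above, B = below.
Labels in order: ABBBABABBAAA  (n_A = 6, n_B = 6)
Step 2: Count runs R = 7.
Step 3: Under H0 (random ordering), E[R] = 2*n_A*n_B/(n_A+n_B) + 1 = 2*6*6/12 + 1 = 7.0000.
        Var[R] = 2*n_A*n_B*(2*n_A*n_B - n_A - n_B) / ((n_A+n_B)^2 * (n_A+n_B-1)) = 4320/1584 = 2.7273.
        SD[R] = 1.6514.
Step 4: R = E[R], so z = 0 with no continuity correction.
Step 5: Two-sided p-value via normal approximation = 2*(1 - Phi(|z|)) = 1.000000.
Step 6: alpha = 0.05. fail to reject H0.

R = 7, z = 0.0000, p = 1.000000, fail to reject H0.


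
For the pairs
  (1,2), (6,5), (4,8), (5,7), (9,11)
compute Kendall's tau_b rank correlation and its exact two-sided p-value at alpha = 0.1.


Step 1: Enumerate the 10 unordered pairs (i,j) with i<j and classify each by sign(x_j-x_i) * sign(y_j-y_i).
  (1,2):dx=+5,dy=+3->C; (1,3):dx=+3,dy=+6->C; (1,4):dx=+4,dy=+5->C; (1,5):dx=+8,dy=+9->C
  (2,3):dx=-2,dy=+3->D; (2,4):dx=-1,dy=+2->D; (2,5):dx=+3,dy=+6->C; (3,4):dx=+1,dy=-1->D
  (3,5):dx=+5,dy=+3->C; (4,5):dx=+4,dy=+4->C
Step 2: C = 7, D = 3, total pairs = 10.
Step 3: tau = (C - D)/(n(n-1)/2) = (7 - 3)/10 = 0.400000.
Step 4: Exact two-sided p-value (enumerate n! = 120 permutations of y under H0): p = 0.483333.
Step 5: alpha = 0.1. fail to reject H0.

tau_b = 0.4000 (C=7, D=3), p = 0.483333, fail to reject H0.


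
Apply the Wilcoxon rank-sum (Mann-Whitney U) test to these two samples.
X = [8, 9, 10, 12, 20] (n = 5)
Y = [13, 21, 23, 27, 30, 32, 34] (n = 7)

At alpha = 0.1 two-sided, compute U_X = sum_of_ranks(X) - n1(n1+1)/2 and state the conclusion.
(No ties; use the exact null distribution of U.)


Step 1: Combine and sort all 12 observations; assign midranks.
sorted (value, group): (8,X), (9,X), (10,X), (12,X), (13,Y), (20,X), (21,Y), (23,Y), (27,Y), (30,Y), (32,Y), (34,Y)
ranks: 8->1, 9->2, 10->3, 12->4, 13->5, 20->6, 21->7, 23->8, 27->9, 30->10, 32->11, 34->12
Step 2: Rank sum for X: R1 = 1 + 2 + 3 + 4 + 6 = 16.
Step 3: U_X = R1 - n1(n1+1)/2 = 16 - 5*6/2 = 16 - 15 = 1.
       U_Y = n1*n2 - U_X = 35 - 1 = 34.
Step 4: No ties, so the exact null distribution of U (based on enumerating the C(12,5) = 792 equally likely rank assignments) gives the two-sided p-value.
Step 5: p-value = 0.005051; compare to alpha = 0.1. reject H0.

U_X = 1, p = 0.005051, reject H0 at alpha = 0.1.


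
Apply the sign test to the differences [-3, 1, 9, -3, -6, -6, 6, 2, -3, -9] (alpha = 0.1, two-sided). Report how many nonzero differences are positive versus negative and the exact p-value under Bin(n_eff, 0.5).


Step 1: Discard zero differences. Original n = 10; n_eff = number of nonzero differences = 10.
Nonzero differences (with sign): -3, +1, +9, -3, -6, -6, +6, +2, -3, -9
Step 2: Count signs: positive = 4, negative = 6.
Step 3: Under H0: P(positive) = 0.5, so the number of positives S ~ Bin(10, 0.5).
Step 4: Two-sided exact p-value = sum of Bin(10,0.5) probabilities at or below the observed probability = 0.753906.
Step 5: alpha = 0.1. fail to reject H0.

n_eff = 10, pos = 4, neg = 6, p = 0.753906, fail to reject H0.


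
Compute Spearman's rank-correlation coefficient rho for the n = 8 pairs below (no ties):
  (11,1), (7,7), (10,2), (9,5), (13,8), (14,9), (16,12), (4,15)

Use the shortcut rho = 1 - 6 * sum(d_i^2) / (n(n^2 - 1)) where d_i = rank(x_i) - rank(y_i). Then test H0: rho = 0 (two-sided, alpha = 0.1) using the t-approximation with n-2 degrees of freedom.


Step 1: Rank x and y separately (midranks; no ties here).
rank(x): 11->5, 7->2, 10->4, 9->3, 13->6, 14->7, 16->8, 4->1
rank(y): 1->1, 7->4, 2->2, 5->3, 8->5, 9->6, 12->7, 15->8
Step 2: d_i = R_x(i) - R_y(i); compute d_i^2.
  (5-1)^2=16, (2-4)^2=4, (4-2)^2=4, (3-3)^2=0, (6-5)^2=1, (7-6)^2=1, (8-7)^2=1, (1-8)^2=49
sum(d^2) = 76.
Step 3: rho = 1 - 6*76 / (8*(8^2 - 1)) = 1 - 456/504 = 0.095238.
Step 4: Under H0, t = rho * sqrt((n-2)/(1-rho^2)) = 0.2343 ~ t(6).
Step 5: Two-sided p-value from the t-distribution with 6 df = 0.822505.
Step 6: alpha = 0.1. fail to reject H0.

rho = 0.0952, p = 0.822505, fail to reject H0 at alpha = 0.1.


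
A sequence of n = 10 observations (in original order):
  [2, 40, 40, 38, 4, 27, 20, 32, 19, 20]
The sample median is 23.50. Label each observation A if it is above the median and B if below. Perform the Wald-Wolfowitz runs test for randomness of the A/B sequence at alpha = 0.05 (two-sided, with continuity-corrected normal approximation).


Step 1: Compute median = 23.50; label A = above, B = below.
Labels in order: BAAABABABB  (n_A = 5, n_B = 5)
Step 2: Count runs R = 7.
Step 3: Under H0 (random ordering), E[R] = 2*n_A*n_B/(n_A+n_B) + 1 = 2*5*5/10 + 1 = 6.0000.
        Var[R] = 2*n_A*n_B*(2*n_A*n_B - n_A - n_B) / ((n_A+n_B)^2 * (n_A+n_B-1)) = 2000/900 = 2.2222.
        SD[R] = 1.4907.
Step 4: Continuity-corrected z = (R - 0.5 - E[R]) / SD[R] = (7 - 0.5 - 6.0000) / 1.4907 = 0.3354.
Step 5: Two-sided p-value via normal approximation = 2*(1 - Phi(|z|)) = 0.737316.
Step 6: alpha = 0.05. fail to reject H0.

R = 7, z = 0.3354, p = 0.737316, fail to reject H0.


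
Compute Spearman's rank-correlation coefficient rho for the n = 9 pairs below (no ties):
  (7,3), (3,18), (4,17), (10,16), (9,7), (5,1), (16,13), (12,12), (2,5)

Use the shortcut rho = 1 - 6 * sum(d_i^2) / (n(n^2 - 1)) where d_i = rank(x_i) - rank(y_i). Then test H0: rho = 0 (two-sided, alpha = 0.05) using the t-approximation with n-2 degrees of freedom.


Step 1: Rank x and y separately (midranks; no ties here).
rank(x): 7->5, 3->2, 4->3, 10->7, 9->6, 5->4, 16->9, 12->8, 2->1
rank(y): 3->2, 18->9, 17->8, 16->7, 7->4, 1->1, 13->6, 12->5, 5->3
Step 2: d_i = R_x(i) - R_y(i); compute d_i^2.
  (5-2)^2=9, (2-9)^2=49, (3-8)^2=25, (7-7)^2=0, (6-4)^2=4, (4-1)^2=9, (9-6)^2=9, (8-5)^2=9, (1-3)^2=4
sum(d^2) = 118.
Step 3: rho = 1 - 6*118 / (9*(9^2 - 1)) = 1 - 708/720 = 0.016667.
Step 4: Under H0, t = rho * sqrt((n-2)/(1-rho^2)) = 0.0441 ~ t(7).
Step 5: Two-sided p-value from the t-distribution with 7 df = 0.966055.
Step 6: alpha = 0.05. fail to reject H0.

rho = 0.0167, p = 0.966055, fail to reject H0 at alpha = 0.05.


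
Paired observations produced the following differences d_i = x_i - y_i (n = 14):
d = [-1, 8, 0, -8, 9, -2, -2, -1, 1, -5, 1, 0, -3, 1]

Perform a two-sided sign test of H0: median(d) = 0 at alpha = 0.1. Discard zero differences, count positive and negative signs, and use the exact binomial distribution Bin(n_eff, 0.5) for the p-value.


Step 1: Discard zero differences. Original n = 14; n_eff = number of nonzero differences = 12.
Nonzero differences (with sign): -1, +8, -8, +9, -2, -2, -1, +1, -5, +1, -3, +1
Step 2: Count signs: positive = 5, negative = 7.
Step 3: Under H0: P(positive) = 0.5, so the number of positives S ~ Bin(12, 0.5).
Step 4: Two-sided exact p-value = sum of Bin(12,0.5) probabilities at or below the observed probability = 0.774414.
Step 5: alpha = 0.1. fail to reject H0.

n_eff = 12, pos = 5, neg = 7, p = 0.774414, fail to reject H0.


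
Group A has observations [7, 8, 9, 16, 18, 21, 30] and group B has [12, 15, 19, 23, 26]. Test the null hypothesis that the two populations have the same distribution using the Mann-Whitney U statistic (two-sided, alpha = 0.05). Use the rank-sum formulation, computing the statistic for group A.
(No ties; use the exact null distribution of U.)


Step 1: Combine and sort all 12 observations; assign midranks.
sorted (value, group): (7,X), (8,X), (9,X), (12,Y), (15,Y), (16,X), (18,X), (19,Y), (21,X), (23,Y), (26,Y), (30,X)
ranks: 7->1, 8->2, 9->3, 12->4, 15->5, 16->6, 18->7, 19->8, 21->9, 23->10, 26->11, 30->12
Step 2: Rank sum for X: R1 = 1 + 2 + 3 + 6 + 7 + 9 + 12 = 40.
Step 3: U_X = R1 - n1(n1+1)/2 = 40 - 7*8/2 = 40 - 28 = 12.
       U_Y = n1*n2 - U_X = 35 - 12 = 23.
Step 4: No ties, so the exact null distribution of U (based on enumerating the C(12,7) = 792 equally likely rank assignments) gives the two-sided p-value.
Step 5: p-value = 0.431818; compare to alpha = 0.05. fail to reject H0.

U_X = 12, p = 0.431818, fail to reject H0 at alpha = 0.05.


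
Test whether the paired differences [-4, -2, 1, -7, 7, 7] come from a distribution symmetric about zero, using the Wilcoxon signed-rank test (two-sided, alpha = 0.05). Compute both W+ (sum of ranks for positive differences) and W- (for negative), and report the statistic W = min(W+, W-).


Step 1: Drop any zero differences (none here) and take |d_i|.
|d| = [4, 2, 1, 7, 7, 7]
Step 2: Midrank |d_i| (ties get averaged ranks).
ranks: |4|->3, |2|->2, |1|->1, |7|->5, |7|->5, |7|->5
Step 3: Attach original signs; sum ranks with positive sign and with negative sign.
W+ = 1 + 5 + 5 = 11
W- = 3 + 2 + 5 = 10
(Check: W+ + W- = 21 should equal n(n+1)/2 = 21.)
Step 4: Test statistic W = min(W+, W-) = 10.
Step 5: Ties in |d|, so use the tie-corrected normal approximation.
        E[W] = n(n+1)/4 = 6*7/4 = 10.5.
        Tie groups: |d|=7 (t=3); sum(t^3 - t) = 24.
        Var[W] = n(n+1)(2n+1)/24 - sum(t^3-t)/48 = 546/24 - 24/48 = 22.25.
        z = (W - E[W]) / sqrt(Var[W]) = (10 - 10.5) / 4.7170 = -0.1060.
        Two-sided p = 2*Phi(z) = 0.915583.
Step 6: alpha = 0.05. fail to reject H0.

W+ = 11, W- = 10, W = min = 10, p = 0.915583, fail to reject H0.


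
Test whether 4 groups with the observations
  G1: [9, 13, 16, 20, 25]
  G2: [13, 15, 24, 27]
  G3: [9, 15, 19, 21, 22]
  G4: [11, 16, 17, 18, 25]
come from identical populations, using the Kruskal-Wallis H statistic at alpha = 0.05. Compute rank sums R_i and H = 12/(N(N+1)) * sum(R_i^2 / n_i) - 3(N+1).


Step 1: Combine all N = 19 observations and assign midranks.
sorted (value, group, rank): (9,G1,1.5), (9,G3,1.5), (11,G4,3), (13,G1,4.5), (13,G2,4.5), (15,G2,6.5), (15,G3,6.5), (16,G1,8.5), (16,G4,8.5), (17,G4,10), (18,G4,11), (19,G3,12), (20,G1,13), (21,G3,14), (22,G3,15), (24,G2,16), (25,G1,17.5), (25,G4,17.5), (27,G2,19)
Step 2: Sum ranks within each group.
R_1 = 45 (n_1 = 5)
R_2 = 46 (n_2 = 4)
R_3 = 49 (n_3 = 5)
R_4 = 50 (n_4 = 5)
Step 3: H = 12/(N(N+1)) * sum(R_i^2/n_i) - 3(N+1)
     = 12/(19*20) * (45^2/5 + 46^2/4 + 49^2/5 + 50^2/5) - 3*20
     = 0.031579 * 1914.2 - 60
     = 0.448421.
Step 4: Ties present; correction factor C = 1 - 30/(19^3 - 19) = 0.995614. Corrected H = 0.448421 / 0.995614 = 0.450396.
Step 5: Under H0, H ~ chi^2(3); p-value = 0.929646.
Step 6: alpha = 0.05. fail to reject H0.

H = 0.4504, df = 3, p = 0.929646, fail to reject H0.


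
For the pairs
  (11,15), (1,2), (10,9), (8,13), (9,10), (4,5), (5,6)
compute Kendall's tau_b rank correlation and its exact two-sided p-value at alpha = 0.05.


Step 1: Enumerate the 21 unordered pairs (i,j) with i<j and classify each by sign(x_j-x_i) * sign(y_j-y_i).
  (1,2):dx=-10,dy=-13->C; (1,3):dx=-1,dy=-6->C; (1,4):dx=-3,dy=-2->C; (1,5):dx=-2,dy=-5->C
  (1,6):dx=-7,dy=-10->C; (1,7):dx=-6,dy=-9->C; (2,3):dx=+9,dy=+7->C; (2,4):dx=+7,dy=+11->C
  (2,5):dx=+8,dy=+8->C; (2,6):dx=+3,dy=+3->C; (2,7):dx=+4,dy=+4->C; (3,4):dx=-2,dy=+4->D
  (3,5):dx=-1,dy=+1->D; (3,6):dx=-6,dy=-4->C; (3,7):dx=-5,dy=-3->C; (4,5):dx=+1,dy=-3->D
  (4,6):dx=-4,dy=-8->C; (4,7):dx=-3,dy=-7->C; (5,6):dx=-5,dy=-5->C; (5,7):dx=-4,dy=-4->C
  (6,7):dx=+1,dy=+1->C
Step 2: C = 18, D = 3, total pairs = 21.
Step 3: tau = (C - D)/(n(n-1)/2) = (18 - 3)/21 = 0.714286.
Step 4: Exact two-sided p-value (enumerate n! = 5040 permutations of y under H0): p = 0.030159.
Step 5: alpha = 0.05. reject H0.

tau_b = 0.7143 (C=18, D=3), p = 0.030159, reject H0.


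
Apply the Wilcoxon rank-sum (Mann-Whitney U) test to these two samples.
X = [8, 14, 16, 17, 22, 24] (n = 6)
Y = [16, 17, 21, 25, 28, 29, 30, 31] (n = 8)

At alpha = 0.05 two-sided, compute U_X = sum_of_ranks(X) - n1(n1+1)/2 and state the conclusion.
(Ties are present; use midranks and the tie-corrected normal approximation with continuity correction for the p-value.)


Step 1: Combine and sort all 14 observations; assign midranks.
sorted (value, group): (8,X), (14,X), (16,X), (16,Y), (17,X), (17,Y), (21,Y), (22,X), (24,X), (25,Y), (28,Y), (29,Y), (30,Y), (31,Y)
ranks: 8->1, 14->2, 16->3.5, 16->3.5, 17->5.5, 17->5.5, 21->7, 22->8, 24->9, 25->10, 28->11, 29->12, 30->13, 31->14
Step 2: Rank sum for X: R1 = 1 + 2 + 3.5 + 5.5 + 8 + 9 = 29.
Step 3: U_X = R1 - n1(n1+1)/2 = 29 - 6*7/2 = 29 - 21 = 8.
       U_Y = n1*n2 - U_X = 48 - 8 = 40.
Step 4: Ties are present, so use the tie-corrected normal approximation (with continuity correction) for the p-value.
Step 5: p-value = 0.044915; compare to alpha = 0.05. reject H0.

U_X = 8, p = 0.044915, reject H0 at alpha = 0.05.


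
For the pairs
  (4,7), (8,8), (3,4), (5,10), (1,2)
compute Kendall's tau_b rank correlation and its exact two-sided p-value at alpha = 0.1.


Step 1: Enumerate the 10 unordered pairs (i,j) with i<j and classify each by sign(x_j-x_i) * sign(y_j-y_i).
  (1,2):dx=+4,dy=+1->C; (1,3):dx=-1,dy=-3->C; (1,4):dx=+1,dy=+3->C; (1,5):dx=-3,dy=-5->C
  (2,3):dx=-5,dy=-4->C; (2,4):dx=-3,dy=+2->D; (2,5):dx=-7,dy=-6->C; (3,4):dx=+2,dy=+6->C
  (3,5):dx=-2,dy=-2->C; (4,5):dx=-4,dy=-8->C
Step 2: C = 9, D = 1, total pairs = 10.
Step 3: tau = (C - D)/(n(n-1)/2) = (9 - 1)/10 = 0.800000.
Step 4: Exact two-sided p-value (enumerate n! = 120 permutations of y under H0): p = 0.083333.
Step 5: alpha = 0.1. reject H0.

tau_b = 0.8000 (C=9, D=1), p = 0.083333, reject H0.


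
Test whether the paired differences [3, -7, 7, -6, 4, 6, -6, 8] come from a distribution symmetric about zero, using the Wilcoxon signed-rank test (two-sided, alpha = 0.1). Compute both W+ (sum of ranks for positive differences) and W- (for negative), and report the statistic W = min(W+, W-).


Step 1: Drop any zero differences (none here) and take |d_i|.
|d| = [3, 7, 7, 6, 4, 6, 6, 8]
Step 2: Midrank |d_i| (ties get averaged ranks).
ranks: |3|->1, |7|->6.5, |7|->6.5, |6|->4, |4|->2, |6|->4, |6|->4, |8|->8
Step 3: Attach original signs; sum ranks with positive sign and with negative sign.
W+ = 1 + 6.5 + 2 + 4 + 8 = 21.5
W- = 6.5 + 4 + 4 = 14.5
(Check: W+ + W- = 36 should equal n(n+1)/2 = 36.)
Step 4: Test statistic W = min(W+, W-) = 14.5.
Step 5: Ties in |d|, so use the tie-corrected normal approximation.
        E[W] = n(n+1)/4 = 8*9/4 = 18.
        Tie groups: |d|=6 (t=3), |d|=7 (t=2); sum(t^3 - t) = 30.
        Var[W] = n(n+1)(2n+1)/24 - sum(t^3-t)/48 = 1224/24 - 30/48 = 50.375.
        z = (W - E[W]) / sqrt(Var[W]) = (14.5 - 18) / 7.0975 = -0.4931.
        Two-sided p = 2*Phi(z) = 0.621921.
Step 6: alpha = 0.1. fail to reject H0.

W+ = 21.5, W- = 14.5, W = min = 14.5, p = 0.621921, fail to reject H0.


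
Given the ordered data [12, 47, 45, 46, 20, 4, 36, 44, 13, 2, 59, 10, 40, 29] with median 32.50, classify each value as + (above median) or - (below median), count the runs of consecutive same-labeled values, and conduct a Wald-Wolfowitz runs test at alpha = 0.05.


Step 1: Compute median = 32.50; label A = above, B = below.
Labels in order: BAAABBAABBABAB  (n_A = 7, n_B = 7)
Step 2: Count runs R = 9.
Step 3: Under H0 (random ordering), E[R] = 2*n_A*n_B/(n_A+n_B) + 1 = 2*7*7/14 + 1 = 8.0000.
        Var[R] = 2*n_A*n_B*(2*n_A*n_B - n_A - n_B) / ((n_A+n_B)^2 * (n_A+n_B-1)) = 8232/2548 = 3.2308.
        SD[R] = 1.7974.
Step 4: Continuity-corrected z = (R - 0.5 - E[R]) / SD[R] = (9 - 0.5 - 8.0000) / 1.7974 = 0.2782.
Step 5: Two-sided p-value via normal approximation = 2*(1 - Phi(|z|)) = 0.780879.
Step 6: alpha = 0.05. fail to reject H0.

R = 9, z = 0.2782, p = 0.780879, fail to reject H0.


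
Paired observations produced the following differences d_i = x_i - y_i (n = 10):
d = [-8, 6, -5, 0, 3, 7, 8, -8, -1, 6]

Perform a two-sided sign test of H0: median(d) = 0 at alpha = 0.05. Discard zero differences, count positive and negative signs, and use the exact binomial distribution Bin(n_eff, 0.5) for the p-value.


Step 1: Discard zero differences. Original n = 10; n_eff = number of nonzero differences = 9.
Nonzero differences (with sign): -8, +6, -5, +3, +7, +8, -8, -1, +6
Step 2: Count signs: positive = 5, negative = 4.
Step 3: Under H0: P(positive) = 0.5, so the number of positives S ~ Bin(9, 0.5).
Step 4: Two-sided exact p-value = sum of Bin(9,0.5) probabilities at or below the observed probability = 1.000000.
Step 5: alpha = 0.05. fail to reject H0.

n_eff = 9, pos = 5, neg = 4, p = 1.000000, fail to reject H0.


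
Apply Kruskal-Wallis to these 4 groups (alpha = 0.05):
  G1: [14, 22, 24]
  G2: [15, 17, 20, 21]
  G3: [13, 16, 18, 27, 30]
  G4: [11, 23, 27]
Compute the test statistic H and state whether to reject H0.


Step 1: Combine all N = 15 observations and assign midranks.
sorted (value, group, rank): (11,G4,1), (13,G3,2), (14,G1,3), (15,G2,4), (16,G3,5), (17,G2,6), (18,G3,7), (20,G2,8), (21,G2,9), (22,G1,10), (23,G4,11), (24,G1,12), (27,G3,13.5), (27,G4,13.5), (30,G3,15)
Step 2: Sum ranks within each group.
R_1 = 25 (n_1 = 3)
R_2 = 27 (n_2 = 4)
R_3 = 42.5 (n_3 = 5)
R_4 = 25.5 (n_4 = 3)
Step 3: H = 12/(N(N+1)) * sum(R_i^2/n_i) - 3(N+1)
     = 12/(15*16) * (25^2/3 + 27^2/4 + 42.5^2/5 + 25.5^2/3) - 3*16
     = 0.050000 * 968.583 - 48
     = 0.429167.
Step 4: Ties present; correction factor C = 1 - 6/(15^3 - 15) = 0.998214. Corrected H = 0.429167 / 0.998214 = 0.429934.
Step 5: Under H0, H ~ chi^2(3); p-value = 0.933992.
Step 6: alpha = 0.05. fail to reject H0.

H = 0.4299, df = 3, p = 0.933992, fail to reject H0.


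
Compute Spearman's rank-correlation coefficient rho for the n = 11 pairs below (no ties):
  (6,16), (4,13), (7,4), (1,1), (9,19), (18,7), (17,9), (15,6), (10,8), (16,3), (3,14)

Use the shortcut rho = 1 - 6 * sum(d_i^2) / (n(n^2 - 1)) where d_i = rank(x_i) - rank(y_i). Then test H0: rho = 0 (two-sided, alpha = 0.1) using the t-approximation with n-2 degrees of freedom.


Step 1: Rank x and y separately (midranks; no ties here).
rank(x): 6->4, 4->3, 7->5, 1->1, 9->6, 18->11, 17->10, 15->8, 10->7, 16->9, 3->2
rank(y): 16->10, 13->8, 4->3, 1->1, 19->11, 7->5, 9->7, 6->4, 8->6, 3->2, 14->9
Step 2: d_i = R_x(i) - R_y(i); compute d_i^2.
  (4-10)^2=36, (3-8)^2=25, (5-3)^2=4, (1-1)^2=0, (6-11)^2=25, (11-5)^2=36, (10-7)^2=9, (8-4)^2=16, (7-6)^2=1, (9-2)^2=49, (2-9)^2=49
sum(d^2) = 250.
Step 3: rho = 1 - 6*250 / (11*(11^2 - 1)) = 1 - 1500/1320 = -0.136364.
Step 4: Under H0, t = rho * sqrt((n-2)/(1-rho^2)) = -0.4129 ~ t(9).
Step 5: Two-sided p-value from the t-distribution with 9 df = 0.689309.
Step 6: alpha = 0.1. fail to reject H0.

rho = -0.1364, p = 0.689309, fail to reject H0 at alpha = 0.1.
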